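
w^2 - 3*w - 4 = (w - 4)*(w + 1)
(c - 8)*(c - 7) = c^2 - 15*c + 56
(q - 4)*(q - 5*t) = q^2 - 5*q*t - 4*q + 20*t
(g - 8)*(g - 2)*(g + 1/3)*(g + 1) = g^4 - 26*g^3/3 + 3*g^2 + 18*g + 16/3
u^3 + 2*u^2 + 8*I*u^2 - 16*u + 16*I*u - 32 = (u + 2)*(u + 4*I)^2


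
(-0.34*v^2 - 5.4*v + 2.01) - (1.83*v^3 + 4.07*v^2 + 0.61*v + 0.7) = -1.83*v^3 - 4.41*v^2 - 6.01*v + 1.31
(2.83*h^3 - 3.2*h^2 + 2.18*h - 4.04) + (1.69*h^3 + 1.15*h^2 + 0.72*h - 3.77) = 4.52*h^3 - 2.05*h^2 + 2.9*h - 7.81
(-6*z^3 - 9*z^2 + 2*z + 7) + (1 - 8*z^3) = -14*z^3 - 9*z^2 + 2*z + 8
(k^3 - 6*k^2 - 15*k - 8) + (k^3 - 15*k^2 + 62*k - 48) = 2*k^3 - 21*k^2 + 47*k - 56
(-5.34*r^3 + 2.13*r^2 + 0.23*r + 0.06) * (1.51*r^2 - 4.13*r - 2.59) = -8.0634*r^5 + 25.2705*r^4 + 5.381*r^3 - 6.376*r^2 - 0.8435*r - 0.1554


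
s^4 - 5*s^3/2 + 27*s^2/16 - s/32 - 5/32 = (s - 5/4)*(s - 1)*(s - 1/2)*(s + 1/4)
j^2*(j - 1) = j^3 - j^2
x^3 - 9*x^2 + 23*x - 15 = (x - 5)*(x - 3)*(x - 1)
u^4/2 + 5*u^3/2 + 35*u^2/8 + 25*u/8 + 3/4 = (u/2 + 1)*(u + 1/2)*(u + 1)*(u + 3/2)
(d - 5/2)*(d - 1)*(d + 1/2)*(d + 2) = d^4 - d^3 - 21*d^2/4 + 11*d/4 + 5/2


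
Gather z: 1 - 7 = -6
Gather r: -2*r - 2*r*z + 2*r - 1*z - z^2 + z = -2*r*z - z^2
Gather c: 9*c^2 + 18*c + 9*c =9*c^2 + 27*c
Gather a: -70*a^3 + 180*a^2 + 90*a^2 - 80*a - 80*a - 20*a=-70*a^3 + 270*a^2 - 180*a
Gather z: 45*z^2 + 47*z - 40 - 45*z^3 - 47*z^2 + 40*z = -45*z^3 - 2*z^2 + 87*z - 40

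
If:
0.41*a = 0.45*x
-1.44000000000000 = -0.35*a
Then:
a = 4.11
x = 3.75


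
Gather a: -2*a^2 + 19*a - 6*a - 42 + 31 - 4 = -2*a^2 + 13*a - 15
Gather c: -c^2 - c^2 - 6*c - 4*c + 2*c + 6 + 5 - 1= -2*c^2 - 8*c + 10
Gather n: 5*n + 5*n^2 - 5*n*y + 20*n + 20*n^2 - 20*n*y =25*n^2 + n*(25 - 25*y)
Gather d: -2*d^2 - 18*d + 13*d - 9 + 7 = -2*d^2 - 5*d - 2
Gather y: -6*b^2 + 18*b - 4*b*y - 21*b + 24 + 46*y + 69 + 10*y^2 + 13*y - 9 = -6*b^2 - 3*b + 10*y^2 + y*(59 - 4*b) + 84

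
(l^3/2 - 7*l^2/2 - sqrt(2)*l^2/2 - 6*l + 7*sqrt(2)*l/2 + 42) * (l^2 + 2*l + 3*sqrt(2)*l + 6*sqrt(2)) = l^5/2 - 5*l^4/2 + sqrt(2)*l^4 - 16*l^3 - 5*sqrt(2)*l^3 - 32*sqrt(2)*l^2 + 45*l^2 + 126*l + 90*sqrt(2)*l + 252*sqrt(2)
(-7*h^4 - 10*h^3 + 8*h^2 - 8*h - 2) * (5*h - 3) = -35*h^5 - 29*h^4 + 70*h^3 - 64*h^2 + 14*h + 6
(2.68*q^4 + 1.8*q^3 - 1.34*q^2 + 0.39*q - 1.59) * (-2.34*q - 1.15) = -6.2712*q^5 - 7.294*q^4 + 1.0656*q^3 + 0.6284*q^2 + 3.2721*q + 1.8285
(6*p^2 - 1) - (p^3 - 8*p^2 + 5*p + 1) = -p^3 + 14*p^2 - 5*p - 2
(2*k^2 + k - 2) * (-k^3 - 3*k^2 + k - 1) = -2*k^5 - 7*k^4 + k^3 + 5*k^2 - 3*k + 2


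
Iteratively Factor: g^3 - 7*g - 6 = (g - 3)*(g^2 + 3*g + 2) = (g - 3)*(g + 1)*(g + 2)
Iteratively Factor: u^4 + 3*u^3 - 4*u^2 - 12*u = (u - 2)*(u^3 + 5*u^2 + 6*u) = (u - 2)*(u + 3)*(u^2 + 2*u) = u*(u - 2)*(u + 3)*(u + 2)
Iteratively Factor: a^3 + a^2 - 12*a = (a - 3)*(a^2 + 4*a) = a*(a - 3)*(a + 4)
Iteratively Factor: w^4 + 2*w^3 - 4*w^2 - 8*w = (w)*(w^3 + 2*w^2 - 4*w - 8) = w*(w + 2)*(w^2 - 4) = w*(w - 2)*(w + 2)*(w + 2)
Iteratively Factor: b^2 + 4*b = (b)*(b + 4)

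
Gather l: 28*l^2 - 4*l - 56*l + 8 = 28*l^2 - 60*l + 8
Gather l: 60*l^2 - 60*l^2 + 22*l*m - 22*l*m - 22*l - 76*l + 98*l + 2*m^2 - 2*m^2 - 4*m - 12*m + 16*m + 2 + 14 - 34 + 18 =0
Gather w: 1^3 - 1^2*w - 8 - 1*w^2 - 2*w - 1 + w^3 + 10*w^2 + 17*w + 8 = w^3 + 9*w^2 + 14*w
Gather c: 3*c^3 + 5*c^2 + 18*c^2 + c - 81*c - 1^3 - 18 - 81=3*c^3 + 23*c^2 - 80*c - 100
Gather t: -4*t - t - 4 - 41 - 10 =-5*t - 55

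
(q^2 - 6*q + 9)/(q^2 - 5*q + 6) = (q - 3)/(q - 2)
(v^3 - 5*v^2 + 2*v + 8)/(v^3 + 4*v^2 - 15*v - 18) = (v^2 - 6*v + 8)/(v^2 + 3*v - 18)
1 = 1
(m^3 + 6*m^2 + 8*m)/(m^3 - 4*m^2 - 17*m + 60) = m*(m + 2)/(m^2 - 8*m + 15)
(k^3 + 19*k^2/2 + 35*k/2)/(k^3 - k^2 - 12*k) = (k^2 + 19*k/2 + 35/2)/(k^2 - k - 12)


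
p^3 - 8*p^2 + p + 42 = (p - 7)*(p - 3)*(p + 2)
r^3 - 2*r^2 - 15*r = r*(r - 5)*(r + 3)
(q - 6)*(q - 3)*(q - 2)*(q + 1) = q^4 - 10*q^3 + 25*q^2 - 36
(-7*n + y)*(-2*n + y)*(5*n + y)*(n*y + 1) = 70*n^4*y - 31*n^3*y^2 + 70*n^3 - 4*n^2*y^3 - 31*n^2*y + n*y^4 - 4*n*y^2 + y^3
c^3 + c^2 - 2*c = c*(c - 1)*(c + 2)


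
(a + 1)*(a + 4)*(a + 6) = a^3 + 11*a^2 + 34*a + 24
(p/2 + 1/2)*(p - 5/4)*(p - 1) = p^3/2 - 5*p^2/8 - p/2 + 5/8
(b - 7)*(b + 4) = b^2 - 3*b - 28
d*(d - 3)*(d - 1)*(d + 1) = d^4 - 3*d^3 - d^2 + 3*d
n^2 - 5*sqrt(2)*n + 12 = (n - 3*sqrt(2))*(n - 2*sqrt(2))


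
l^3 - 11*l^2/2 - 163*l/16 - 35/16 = (l - 7)*(l + 1/4)*(l + 5/4)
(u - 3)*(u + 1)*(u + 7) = u^3 + 5*u^2 - 17*u - 21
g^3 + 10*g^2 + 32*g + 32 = (g + 2)*(g + 4)^2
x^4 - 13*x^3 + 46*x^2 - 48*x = x*(x - 8)*(x - 3)*(x - 2)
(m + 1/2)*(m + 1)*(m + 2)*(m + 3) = m^4 + 13*m^3/2 + 14*m^2 + 23*m/2 + 3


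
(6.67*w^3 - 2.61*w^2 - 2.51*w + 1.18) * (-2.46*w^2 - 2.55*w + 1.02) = -16.4082*w^5 - 10.5879*w^4 + 19.6335*w^3 + 0.8355*w^2 - 5.5692*w + 1.2036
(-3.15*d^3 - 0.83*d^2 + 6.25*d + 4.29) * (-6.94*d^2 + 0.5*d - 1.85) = 21.861*d^5 + 4.1852*d^4 - 37.9625*d^3 - 25.1121*d^2 - 9.4175*d - 7.9365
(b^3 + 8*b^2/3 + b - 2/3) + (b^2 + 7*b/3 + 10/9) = b^3 + 11*b^2/3 + 10*b/3 + 4/9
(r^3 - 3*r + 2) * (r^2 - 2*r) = r^5 - 2*r^4 - 3*r^3 + 8*r^2 - 4*r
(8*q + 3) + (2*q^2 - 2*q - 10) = 2*q^2 + 6*q - 7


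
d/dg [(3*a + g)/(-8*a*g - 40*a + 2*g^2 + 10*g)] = (-4*a*g - 20*a + g^2 + 5*g - (3*a + g)*(-4*a + 2*g + 5))/(2*(4*a*g + 20*a - g^2 - 5*g)^2)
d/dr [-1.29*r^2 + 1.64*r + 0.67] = 1.64 - 2.58*r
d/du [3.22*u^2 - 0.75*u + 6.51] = 6.44*u - 0.75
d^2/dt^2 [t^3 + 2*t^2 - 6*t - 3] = 6*t + 4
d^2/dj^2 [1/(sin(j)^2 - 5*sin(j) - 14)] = (-4*sin(j)^4 + 15*sin(j)^3 - 75*sin(j)^2 + 40*sin(j) + 78)/((sin(j) - 7)^3*(sin(j) + 2)^3)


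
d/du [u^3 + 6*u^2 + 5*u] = 3*u^2 + 12*u + 5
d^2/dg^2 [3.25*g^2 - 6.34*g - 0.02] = 6.50000000000000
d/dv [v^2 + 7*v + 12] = 2*v + 7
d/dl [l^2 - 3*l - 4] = 2*l - 3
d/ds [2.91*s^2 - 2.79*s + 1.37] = 5.82*s - 2.79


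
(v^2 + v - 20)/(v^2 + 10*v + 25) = (v - 4)/(v + 5)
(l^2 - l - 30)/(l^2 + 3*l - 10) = (l - 6)/(l - 2)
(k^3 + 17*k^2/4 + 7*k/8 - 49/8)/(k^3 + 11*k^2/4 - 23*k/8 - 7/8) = (4*k + 7)/(4*k + 1)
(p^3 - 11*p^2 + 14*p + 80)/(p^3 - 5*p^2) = 1 - 6/p - 16/p^2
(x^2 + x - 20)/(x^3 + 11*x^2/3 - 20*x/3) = 3*(x - 4)/(x*(3*x - 4))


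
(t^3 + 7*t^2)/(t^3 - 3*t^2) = (t + 7)/(t - 3)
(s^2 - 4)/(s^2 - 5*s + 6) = (s + 2)/(s - 3)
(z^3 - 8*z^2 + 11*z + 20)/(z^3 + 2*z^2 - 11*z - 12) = (z^2 - 9*z + 20)/(z^2 + z - 12)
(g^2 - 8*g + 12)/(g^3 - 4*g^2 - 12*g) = (g - 2)/(g*(g + 2))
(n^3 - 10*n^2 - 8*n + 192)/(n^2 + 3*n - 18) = (n^3 - 10*n^2 - 8*n + 192)/(n^2 + 3*n - 18)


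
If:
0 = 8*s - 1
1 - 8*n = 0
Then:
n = 1/8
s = 1/8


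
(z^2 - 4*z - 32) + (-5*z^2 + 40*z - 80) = -4*z^2 + 36*z - 112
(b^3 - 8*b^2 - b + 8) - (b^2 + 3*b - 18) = b^3 - 9*b^2 - 4*b + 26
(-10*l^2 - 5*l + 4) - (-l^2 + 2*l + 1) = -9*l^2 - 7*l + 3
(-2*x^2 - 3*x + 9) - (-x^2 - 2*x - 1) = -x^2 - x + 10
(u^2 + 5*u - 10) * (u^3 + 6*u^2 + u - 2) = u^5 + 11*u^4 + 21*u^3 - 57*u^2 - 20*u + 20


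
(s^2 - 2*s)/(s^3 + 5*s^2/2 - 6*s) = 2*(s - 2)/(2*s^2 + 5*s - 12)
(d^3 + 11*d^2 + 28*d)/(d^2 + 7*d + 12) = d*(d + 7)/(d + 3)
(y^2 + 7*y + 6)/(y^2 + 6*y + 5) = (y + 6)/(y + 5)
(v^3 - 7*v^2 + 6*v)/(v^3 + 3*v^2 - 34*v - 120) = v*(v - 1)/(v^2 + 9*v + 20)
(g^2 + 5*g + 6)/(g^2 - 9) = (g + 2)/(g - 3)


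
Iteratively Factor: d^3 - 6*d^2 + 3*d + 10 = (d + 1)*(d^2 - 7*d + 10) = (d - 5)*(d + 1)*(d - 2)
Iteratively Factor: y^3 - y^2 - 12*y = (y - 4)*(y^2 + 3*y) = y*(y - 4)*(y + 3)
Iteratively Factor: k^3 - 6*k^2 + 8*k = (k - 2)*(k^2 - 4*k) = k*(k - 2)*(k - 4)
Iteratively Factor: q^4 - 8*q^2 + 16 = (q + 2)*(q^3 - 2*q^2 - 4*q + 8) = (q - 2)*(q + 2)*(q^2 - 4) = (q - 2)*(q + 2)^2*(q - 2)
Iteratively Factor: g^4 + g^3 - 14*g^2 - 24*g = (g - 4)*(g^3 + 5*g^2 + 6*g) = (g - 4)*(g + 3)*(g^2 + 2*g) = (g - 4)*(g + 2)*(g + 3)*(g)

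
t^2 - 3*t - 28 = (t - 7)*(t + 4)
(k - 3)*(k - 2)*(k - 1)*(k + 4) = k^4 - 2*k^3 - 13*k^2 + 38*k - 24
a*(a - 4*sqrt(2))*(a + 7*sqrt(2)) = a^3 + 3*sqrt(2)*a^2 - 56*a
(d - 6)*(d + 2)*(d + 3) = d^3 - d^2 - 24*d - 36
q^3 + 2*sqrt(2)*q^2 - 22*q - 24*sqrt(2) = (q - 3*sqrt(2))*(q + sqrt(2))*(q + 4*sqrt(2))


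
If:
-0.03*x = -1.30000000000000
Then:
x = 43.33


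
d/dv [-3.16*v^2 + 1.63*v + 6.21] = 1.63 - 6.32*v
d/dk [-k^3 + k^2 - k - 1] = -3*k^2 + 2*k - 1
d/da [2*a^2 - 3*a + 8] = 4*a - 3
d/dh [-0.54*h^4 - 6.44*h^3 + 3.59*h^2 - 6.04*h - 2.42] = -2.16*h^3 - 19.32*h^2 + 7.18*h - 6.04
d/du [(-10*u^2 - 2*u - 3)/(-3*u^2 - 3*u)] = (8*u^2 - 6*u - 3)/(3*u^2*(u^2 + 2*u + 1))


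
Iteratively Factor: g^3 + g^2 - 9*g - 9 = (g + 3)*(g^2 - 2*g - 3) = (g - 3)*(g + 3)*(g + 1)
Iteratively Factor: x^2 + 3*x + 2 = (x + 1)*(x + 2)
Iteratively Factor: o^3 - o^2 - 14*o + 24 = (o - 2)*(o^2 + o - 12) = (o - 3)*(o - 2)*(o + 4)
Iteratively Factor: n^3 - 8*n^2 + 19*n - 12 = (n - 1)*(n^2 - 7*n + 12) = (n - 4)*(n - 1)*(n - 3)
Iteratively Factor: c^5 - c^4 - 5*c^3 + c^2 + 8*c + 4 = (c - 2)*(c^4 + c^3 - 3*c^2 - 5*c - 2) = (c - 2)*(c + 1)*(c^3 - 3*c - 2) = (c - 2)^2*(c + 1)*(c^2 + 2*c + 1) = (c - 2)^2*(c + 1)^2*(c + 1)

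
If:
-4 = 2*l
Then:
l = -2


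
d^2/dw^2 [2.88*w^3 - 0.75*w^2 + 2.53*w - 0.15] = 17.28*w - 1.5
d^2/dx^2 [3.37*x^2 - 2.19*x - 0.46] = 6.74000000000000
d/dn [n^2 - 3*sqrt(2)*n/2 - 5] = 2*n - 3*sqrt(2)/2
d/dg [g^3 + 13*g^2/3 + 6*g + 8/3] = 3*g^2 + 26*g/3 + 6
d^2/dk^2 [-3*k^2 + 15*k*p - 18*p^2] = -6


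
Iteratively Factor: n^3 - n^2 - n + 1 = (n + 1)*(n^2 - 2*n + 1) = (n - 1)*(n + 1)*(n - 1)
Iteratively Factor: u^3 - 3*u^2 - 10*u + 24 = (u - 2)*(u^2 - u - 12) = (u - 2)*(u + 3)*(u - 4)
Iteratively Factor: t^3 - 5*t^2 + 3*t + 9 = (t + 1)*(t^2 - 6*t + 9) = (t - 3)*(t + 1)*(t - 3)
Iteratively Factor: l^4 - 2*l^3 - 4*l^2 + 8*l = (l + 2)*(l^3 - 4*l^2 + 4*l) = (l - 2)*(l + 2)*(l^2 - 2*l) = l*(l - 2)*(l + 2)*(l - 2)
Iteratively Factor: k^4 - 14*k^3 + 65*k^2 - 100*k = (k - 5)*(k^3 - 9*k^2 + 20*k) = (k - 5)*(k - 4)*(k^2 - 5*k) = (k - 5)^2*(k - 4)*(k)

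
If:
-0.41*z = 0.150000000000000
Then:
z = -0.37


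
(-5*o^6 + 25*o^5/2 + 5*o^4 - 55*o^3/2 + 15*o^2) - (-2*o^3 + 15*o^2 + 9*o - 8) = -5*o^6 + 25*o^5/2 + 5*o^4 - 51*o^3/2 - 9*o + 8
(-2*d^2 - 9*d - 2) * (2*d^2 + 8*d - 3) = -4*d^4 - 34*d^3 - 70*d^2 + 11*d + 6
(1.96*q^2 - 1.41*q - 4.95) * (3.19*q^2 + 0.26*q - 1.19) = 6.2524*q^4 - 3.9883*q^3 - 18.4895*q^2 + 0.3909*q + 5.8905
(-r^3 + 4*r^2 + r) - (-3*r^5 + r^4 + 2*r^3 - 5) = 3*r^5 - r^4 - 3*r^3 + 4*r^2 + r + 5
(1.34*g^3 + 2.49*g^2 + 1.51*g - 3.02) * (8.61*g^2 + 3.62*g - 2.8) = 11.5374*g^5 + 26.2897*g^4 + 18.2629*g^3 - 27.508*g^2 - 15.1604*g + 8.456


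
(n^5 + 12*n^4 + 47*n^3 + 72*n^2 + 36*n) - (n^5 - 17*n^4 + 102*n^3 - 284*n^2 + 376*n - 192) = 29*n^4 - 55*n^3 + 356*n^2 - 340*n + 192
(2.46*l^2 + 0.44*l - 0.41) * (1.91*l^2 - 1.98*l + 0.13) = 4.6986*l^4 - 4.0304*l^3 - 1.3345*l^2 + 0.869*l - 0.0533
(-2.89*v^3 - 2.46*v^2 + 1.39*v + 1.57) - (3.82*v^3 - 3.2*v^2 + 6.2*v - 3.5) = -6.71*v^3 + 0.74*v^2 - 4.81*v + 5.07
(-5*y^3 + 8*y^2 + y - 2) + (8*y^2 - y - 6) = -5*y^3 + 16*y^2 - 8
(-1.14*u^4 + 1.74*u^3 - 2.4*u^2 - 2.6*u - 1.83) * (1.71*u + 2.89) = -1.9494*u^5 - 0.3192*u^4 + 0.9246*u^3 - 11.382*u^2 - 10.6433*u - 5.2887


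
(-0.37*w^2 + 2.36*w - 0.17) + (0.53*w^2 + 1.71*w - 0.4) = 0.16*w^2 + 4.07*w - 0.57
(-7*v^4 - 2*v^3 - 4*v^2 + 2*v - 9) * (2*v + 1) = -14*v^5 - 11*v^4 - 10*v^3 - 16*v - 9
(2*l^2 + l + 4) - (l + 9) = 2*l^2 - 5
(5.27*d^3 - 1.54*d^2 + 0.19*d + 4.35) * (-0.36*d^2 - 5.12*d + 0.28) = -1.8972*d^5 - 26.428*d^4 + 9.292*d^3 - 2.97*d^2 - 22.2188*d + 1.218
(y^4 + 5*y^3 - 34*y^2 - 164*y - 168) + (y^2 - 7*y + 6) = y^4 + 5*y^3 - 33*y^2 - 171*y - 162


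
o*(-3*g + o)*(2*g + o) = -6*g^2*o - g*o^2 + o^3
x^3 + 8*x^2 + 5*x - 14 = (x - 1)*(x + 2)*(x + 7)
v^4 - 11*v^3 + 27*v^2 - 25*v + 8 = (v - 8)*(v - 1)^3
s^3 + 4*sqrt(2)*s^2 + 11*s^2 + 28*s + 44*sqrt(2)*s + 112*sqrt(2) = (s + 4)*(s + 7)*(s + 4*sqrt(2))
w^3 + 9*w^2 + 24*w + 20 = (w + 2)^2*(w + 5)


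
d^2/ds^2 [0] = 0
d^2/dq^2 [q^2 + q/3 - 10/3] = 2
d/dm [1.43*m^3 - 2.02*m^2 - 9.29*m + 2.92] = 4.29*m^2 - 4.04*m - 9.29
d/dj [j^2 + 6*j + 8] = 2*j + 6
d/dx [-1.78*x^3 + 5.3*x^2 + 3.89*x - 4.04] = -5.34*x^2 + 10.6*x + 3.89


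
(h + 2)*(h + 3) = h^2 + 5*h + 6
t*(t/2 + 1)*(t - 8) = t^3/2 - 3*t^2 - 8*t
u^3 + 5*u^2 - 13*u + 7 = (u - 1)^2*(u + 7)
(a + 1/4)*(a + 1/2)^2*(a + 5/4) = a^4 + 5*a^3/2 + 33*a^2/16 + 11*a/16 + 5/64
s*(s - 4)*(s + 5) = s^3 + s^2 - 20*s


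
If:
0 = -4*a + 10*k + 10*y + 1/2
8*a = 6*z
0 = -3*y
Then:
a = 3*z/4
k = 3*z/10 - 1/20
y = 0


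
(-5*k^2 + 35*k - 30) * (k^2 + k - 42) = -5*k^4 + 30*k^3 + 215*k^2 - 1500*k + 1260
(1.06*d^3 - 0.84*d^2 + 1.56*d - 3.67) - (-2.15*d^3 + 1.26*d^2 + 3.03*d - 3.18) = 3.21*d^3 - 2.1*d^2 - 1.47*d - 0.49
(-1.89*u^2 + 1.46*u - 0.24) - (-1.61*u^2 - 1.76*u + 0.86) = -0.28*u^2 + 3.22*u - 1.1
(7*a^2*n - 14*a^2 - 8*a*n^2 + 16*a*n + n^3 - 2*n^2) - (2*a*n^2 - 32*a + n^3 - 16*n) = 7*a^2*n - 14*a^2 - 10*a*n^2 + 16*a*n + 32*a - 2*n^2 + 16*n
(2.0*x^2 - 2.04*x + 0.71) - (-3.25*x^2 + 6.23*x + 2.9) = 5.25*x^2 - 8.27*x - 2.19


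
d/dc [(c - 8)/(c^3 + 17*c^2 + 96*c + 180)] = (-2*c^2 + 19*c + 158)/(c^5 + 28*c^4 + 313*c^3 + 1746*c^2 + 4860*c + 5400)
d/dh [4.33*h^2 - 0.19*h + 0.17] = 8.66*h - 0.19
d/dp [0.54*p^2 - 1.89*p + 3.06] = 1.08*p - 1.89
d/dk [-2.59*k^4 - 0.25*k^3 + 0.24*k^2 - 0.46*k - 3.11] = -10.36*k^3 - 0.75*k^2 + 0.48*k - 0.46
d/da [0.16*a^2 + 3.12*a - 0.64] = 0.32*a + 3.12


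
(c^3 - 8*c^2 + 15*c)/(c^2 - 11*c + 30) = c*(c - 3)/(c - 6)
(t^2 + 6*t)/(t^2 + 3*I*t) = (t + 6)/(t + 3*I)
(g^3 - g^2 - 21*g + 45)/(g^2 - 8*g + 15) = (g^2 + 2*g - 15)/(g - 5)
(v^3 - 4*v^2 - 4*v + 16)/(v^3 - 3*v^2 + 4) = (v^2 - 2*v - 8)/(v^2 - v - 2)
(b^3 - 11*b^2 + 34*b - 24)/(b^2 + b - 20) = (b^2 - 7*b + 6)/(b + 5)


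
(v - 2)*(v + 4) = v^2 + 2*v - 8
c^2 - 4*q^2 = (c - 2*q)*(c + 2*q)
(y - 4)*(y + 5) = y^2 + y - 20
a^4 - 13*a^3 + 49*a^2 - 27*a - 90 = (a - 6)*(a - 5)*(a - 3)*(a + 1)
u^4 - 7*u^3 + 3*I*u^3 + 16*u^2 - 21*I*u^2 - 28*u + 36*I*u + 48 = (u - 4)*(u - 3)*(u - I)*(u + 4*I)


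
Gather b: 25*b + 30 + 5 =25*b + 35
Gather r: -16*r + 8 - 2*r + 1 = 9 - 18*r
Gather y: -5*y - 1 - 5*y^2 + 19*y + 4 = -5*y^2 + 14*y + 3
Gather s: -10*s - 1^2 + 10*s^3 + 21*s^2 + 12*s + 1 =10*s^3 + 21*s^2 + 2*s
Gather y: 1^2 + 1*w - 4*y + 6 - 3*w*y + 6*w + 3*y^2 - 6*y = 7*w + 3*y^2 + y*(-3*w - 10) + 7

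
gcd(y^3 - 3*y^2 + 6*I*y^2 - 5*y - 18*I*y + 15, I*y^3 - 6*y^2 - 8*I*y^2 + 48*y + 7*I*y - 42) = 1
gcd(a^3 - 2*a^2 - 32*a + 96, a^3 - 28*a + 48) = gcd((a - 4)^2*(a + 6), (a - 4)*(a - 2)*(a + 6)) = a^2 + 2*a - 24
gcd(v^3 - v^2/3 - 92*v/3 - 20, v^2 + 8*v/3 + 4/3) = v + 2/3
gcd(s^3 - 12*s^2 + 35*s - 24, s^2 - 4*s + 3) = s^2 - 4*s + 3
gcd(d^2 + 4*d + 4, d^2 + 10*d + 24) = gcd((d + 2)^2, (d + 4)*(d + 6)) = 1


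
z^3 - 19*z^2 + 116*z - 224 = (z - 8)*(z - 7)*(z - 4)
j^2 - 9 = (j - 3)*(j + 3)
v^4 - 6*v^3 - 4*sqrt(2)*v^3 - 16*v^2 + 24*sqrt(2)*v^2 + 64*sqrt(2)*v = v*(v - 8)*(v + 2)*(v - 4*sqrt(2))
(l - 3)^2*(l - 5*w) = l^3 - 5*l^2*w - 6*l^2 + 30*l*w + 9*l - 45*w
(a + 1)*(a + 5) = a^2 + 6*a + 5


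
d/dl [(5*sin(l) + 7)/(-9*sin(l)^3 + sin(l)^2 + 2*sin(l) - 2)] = 2*(45*sin(l)^3 + 92*sin(l)^2 - 7*sin(l) - 12)*cos(l)/(9*sin(l)^3 - sin(l)^2 - 2*sin(l) + 2)^2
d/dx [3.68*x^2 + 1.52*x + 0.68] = 7.36*x + 1.52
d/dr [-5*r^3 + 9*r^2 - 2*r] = -15*r^2 + 18*r - 2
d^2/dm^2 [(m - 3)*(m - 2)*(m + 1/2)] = 6*m - 9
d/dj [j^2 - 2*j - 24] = 2*j - 2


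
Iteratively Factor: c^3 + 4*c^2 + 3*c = (c)*(c^2 + 4*c + 3) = c*(c + 1)*(c + 3)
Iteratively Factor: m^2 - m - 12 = (m + 3)*(m - 4)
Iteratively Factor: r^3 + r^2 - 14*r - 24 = (r + 3)*(r^2 - 2*r - 8) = (r - 4)*(r + 3)*(r + 2)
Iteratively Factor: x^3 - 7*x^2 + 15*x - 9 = (x - 1)*(x^2 - 6*x + 9) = (x - 3)*(x - 1)*(x - 3)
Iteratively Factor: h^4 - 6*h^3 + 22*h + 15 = (h - 5)*(h^3 - h^2 - 5*h - 3) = (h - 5)*(h + 1)*(h^2 - 2*h - 3) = (h - 5)*(h + 1)^2*(h - 3)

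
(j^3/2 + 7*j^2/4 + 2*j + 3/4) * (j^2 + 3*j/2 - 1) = j^5/2 + 5*j^4/2 + 33*j^3/8 + 2*j^2 - 7*j/8 - 3/4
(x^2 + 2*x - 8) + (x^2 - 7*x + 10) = 2*x^2 - 5*x + 2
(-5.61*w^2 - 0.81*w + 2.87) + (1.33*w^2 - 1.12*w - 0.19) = -4.28*w^2 - 1.93*w + 2.68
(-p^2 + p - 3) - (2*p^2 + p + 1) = -3*p^2 - 4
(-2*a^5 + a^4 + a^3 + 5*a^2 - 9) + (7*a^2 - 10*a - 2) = -2*a^5 + a^4 + a^3 + 12*a^2 - 10*a - 11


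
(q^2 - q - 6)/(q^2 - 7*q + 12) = (q + 2)/(q - 4)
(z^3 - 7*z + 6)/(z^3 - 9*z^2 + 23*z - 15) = (z^2 + z - 6)/(z^2 - 8*z + 15)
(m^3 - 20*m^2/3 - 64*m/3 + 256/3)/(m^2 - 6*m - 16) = (3*m^2 + 4*m - 32)/(3*(m + 2))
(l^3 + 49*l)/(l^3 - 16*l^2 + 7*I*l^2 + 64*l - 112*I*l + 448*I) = l*(l - 7*I)/(l^2 - 16*l + 64)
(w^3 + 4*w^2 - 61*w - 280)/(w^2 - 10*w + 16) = (w^2 + 12*w + 35)/(w - 2)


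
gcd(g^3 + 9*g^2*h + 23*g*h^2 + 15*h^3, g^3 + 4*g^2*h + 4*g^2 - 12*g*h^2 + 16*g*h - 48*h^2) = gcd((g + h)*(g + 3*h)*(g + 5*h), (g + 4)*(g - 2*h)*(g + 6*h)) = 1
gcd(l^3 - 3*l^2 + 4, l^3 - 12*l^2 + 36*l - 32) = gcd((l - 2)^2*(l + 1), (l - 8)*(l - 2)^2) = l^2 - 4*l + 4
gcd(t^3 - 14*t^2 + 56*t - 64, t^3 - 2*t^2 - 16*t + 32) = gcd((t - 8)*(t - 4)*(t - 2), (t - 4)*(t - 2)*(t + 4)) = t^2 - 6*t + 8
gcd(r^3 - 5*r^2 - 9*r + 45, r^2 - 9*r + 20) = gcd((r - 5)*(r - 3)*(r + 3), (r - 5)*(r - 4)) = r - 5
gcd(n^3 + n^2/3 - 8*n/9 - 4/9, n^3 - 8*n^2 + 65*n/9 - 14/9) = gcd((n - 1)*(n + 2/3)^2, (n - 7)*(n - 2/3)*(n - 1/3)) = 1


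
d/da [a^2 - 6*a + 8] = 2*a - 6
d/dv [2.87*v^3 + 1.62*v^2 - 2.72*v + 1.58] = 8.61*v^2 + 3.24*v - 2.72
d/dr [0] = 0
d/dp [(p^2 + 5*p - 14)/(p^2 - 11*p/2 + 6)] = 2*(-21*p^2 + 80*p - 94)/(4*p^4 - 44*p^3 + 169*p^2 - 264*p + 144)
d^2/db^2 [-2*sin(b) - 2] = 2*sin(b)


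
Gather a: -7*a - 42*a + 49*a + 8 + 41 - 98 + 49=0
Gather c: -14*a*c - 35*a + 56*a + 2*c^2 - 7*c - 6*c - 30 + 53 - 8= 21*a + 2*c^2 + c*(-14*a - 13) + 15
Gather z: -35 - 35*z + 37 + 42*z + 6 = 7*z + 8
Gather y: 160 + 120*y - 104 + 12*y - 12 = 132*y + 44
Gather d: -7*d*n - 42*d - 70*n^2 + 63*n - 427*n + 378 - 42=d*(-7*n - 42) - 70*n^2 - 364*n + 336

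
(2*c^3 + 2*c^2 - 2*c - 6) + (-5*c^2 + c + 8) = 2*c^3 - 3*c^2 - c + 2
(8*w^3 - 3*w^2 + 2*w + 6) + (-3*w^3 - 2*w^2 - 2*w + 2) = 5*w^3 - 5*w^2 + 8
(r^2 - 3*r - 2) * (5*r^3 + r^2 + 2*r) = 5*r^5 - 14*r^4 - 11*r^3 - 8*r^2 - 4*r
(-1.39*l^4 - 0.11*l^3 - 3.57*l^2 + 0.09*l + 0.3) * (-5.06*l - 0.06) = 7.0334*l^5 + 0.64*l^4 + 18.0708*l^3 - 0.2412*l^2 - 1.5234*l - 0.018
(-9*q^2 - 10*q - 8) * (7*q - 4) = -63*q^3 - 34*q^2 - 16*q + 32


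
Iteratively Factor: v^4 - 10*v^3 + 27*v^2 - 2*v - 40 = (v + 1)*(v^3 - 11*v^2 + 38*v - 40) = (v - 2)*(v + 1)*(v^2 - 9*v + 20) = (v - 4)*(v - 2)*(v + 1)*(v - 5)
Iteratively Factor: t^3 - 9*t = (t + 3)*(t^2 - 3*t) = (t - 3)*(t + 3)*(t)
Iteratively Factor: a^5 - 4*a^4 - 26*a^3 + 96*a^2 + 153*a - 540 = (a + 3)*(a^4 - 7*a^3 - 5*a^2 + 111*a - 180) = (a + 3)*(a + 4)*(a^3 - 11*a^2 + 39*a - 45) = (a - 3)*(a + 3)*(a + 4)*(a^2 - 8*a + 15) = (a - 3)^2*(a + 3)*(a + 4)*(a - 5)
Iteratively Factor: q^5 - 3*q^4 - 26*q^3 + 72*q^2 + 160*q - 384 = (q + 4)*(q^4 - 7*q^3 + 2*q^2 + 64*q - 96) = (q - 4)*(q + 4)*(q^3 - 3*q^2 - 10*q + 24) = (q - 4)*(q - 2)*(q + 4)*(q^2 - q - 12) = (q - 4)*(q - 2)*(q + 3)*(q + 4)*(q - 4)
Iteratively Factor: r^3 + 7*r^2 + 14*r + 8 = (r + 2)*(r^2 + 5*r + 4) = (r + 1)*(r + 2)*(r + 4)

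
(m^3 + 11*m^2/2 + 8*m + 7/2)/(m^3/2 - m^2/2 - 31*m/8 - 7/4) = 4*(2*m^3 + 11*m^2 + 16*m + 7)/(4*m^3 - 4*m^2 - 31*m - 14)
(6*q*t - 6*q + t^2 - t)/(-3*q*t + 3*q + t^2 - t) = (-6*q - t)/(3*q - t)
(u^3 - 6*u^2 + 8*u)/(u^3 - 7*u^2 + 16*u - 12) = u*(u - 4)/(u^2 - 5*u + 6)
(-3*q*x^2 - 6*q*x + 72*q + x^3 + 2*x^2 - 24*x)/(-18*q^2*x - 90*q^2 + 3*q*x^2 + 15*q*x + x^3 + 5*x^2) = (x^2 + 2*x - 24)/(6*q*x + 30*q + x^2 + 5*x)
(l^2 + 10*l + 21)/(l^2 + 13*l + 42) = (l + 3)/(l + 6)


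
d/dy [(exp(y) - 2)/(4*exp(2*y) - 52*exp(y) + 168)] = (-(exp(y) - 2)*(2*exp(y) - 13) + exp(2*y) - 13*exp(y) + 42)*exp(y)/(4*(exp(2*y) - 13*exp(y) + 42)^2)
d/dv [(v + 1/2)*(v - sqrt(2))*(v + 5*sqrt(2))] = 3*v^2 + v + 8*sqrt(2)*v - 10 + 2*sqrt(2)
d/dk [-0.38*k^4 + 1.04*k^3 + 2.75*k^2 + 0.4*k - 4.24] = -1.52*k^3 + 3.12*k^2 + 5.5*k + 0.4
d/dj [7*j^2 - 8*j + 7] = 14*j - 8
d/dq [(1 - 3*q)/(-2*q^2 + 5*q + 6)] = (-6*q^2 + 4*q - 23)/(4*q^4 - 20*q^3 + q^2 + 60*q + 36)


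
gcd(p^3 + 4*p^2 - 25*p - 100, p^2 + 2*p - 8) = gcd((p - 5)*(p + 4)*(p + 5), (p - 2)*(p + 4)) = p + 4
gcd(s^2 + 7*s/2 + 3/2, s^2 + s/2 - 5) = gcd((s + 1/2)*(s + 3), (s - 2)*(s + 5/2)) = 1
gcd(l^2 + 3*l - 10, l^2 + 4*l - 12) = l - 2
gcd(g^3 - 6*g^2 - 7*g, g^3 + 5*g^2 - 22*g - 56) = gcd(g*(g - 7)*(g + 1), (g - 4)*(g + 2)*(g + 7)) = 1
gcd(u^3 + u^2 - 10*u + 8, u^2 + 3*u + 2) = 1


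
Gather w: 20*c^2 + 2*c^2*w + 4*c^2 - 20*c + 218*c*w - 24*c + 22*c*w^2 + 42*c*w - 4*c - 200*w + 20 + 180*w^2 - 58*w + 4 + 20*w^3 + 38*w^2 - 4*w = 24*c^2 - 48*c + 20*w^3 + w^2*(22*c + 218) + w*(2*c^2 + 260*c - 262) + 24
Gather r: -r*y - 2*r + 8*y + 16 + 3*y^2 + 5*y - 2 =r*(-y - 2) + 3*y^2 + 13*y + 14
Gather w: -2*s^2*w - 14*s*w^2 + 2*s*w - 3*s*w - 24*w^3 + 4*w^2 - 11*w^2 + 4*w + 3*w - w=-24*w^3 + w^2*(-14*s - 7) + w*(-2*s^2 - s + 6)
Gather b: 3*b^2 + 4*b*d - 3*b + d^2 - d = 3*b^2 + b*(4*d - 3) + d^2 - d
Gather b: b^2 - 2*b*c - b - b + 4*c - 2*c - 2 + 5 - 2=b^2 + b*(-2*c - 2) + 2*c + 1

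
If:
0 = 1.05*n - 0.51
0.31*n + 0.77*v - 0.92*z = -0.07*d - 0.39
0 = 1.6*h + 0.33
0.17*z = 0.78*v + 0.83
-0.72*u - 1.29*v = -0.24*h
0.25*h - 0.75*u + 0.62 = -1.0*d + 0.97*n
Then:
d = 1.35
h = -0.21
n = 0.49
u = 1.93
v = -1.12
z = -0.24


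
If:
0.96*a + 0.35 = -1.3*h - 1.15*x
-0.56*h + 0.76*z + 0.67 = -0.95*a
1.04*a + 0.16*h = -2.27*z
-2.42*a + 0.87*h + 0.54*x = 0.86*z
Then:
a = 0.09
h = 1.18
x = -1.71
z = -0.12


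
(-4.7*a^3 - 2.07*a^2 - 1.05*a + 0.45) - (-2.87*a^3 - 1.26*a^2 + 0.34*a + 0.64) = -1.83*a^3 - 0.81*a^2 - 1.39*a - 0.19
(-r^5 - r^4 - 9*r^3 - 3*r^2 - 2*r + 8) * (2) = -2*r^5 - 2*r^4 - 18*r^3 - 6*r^2 - 4*r + 16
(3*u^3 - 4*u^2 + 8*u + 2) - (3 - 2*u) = 3*u^3 - 4*u^2 + 10*u - 1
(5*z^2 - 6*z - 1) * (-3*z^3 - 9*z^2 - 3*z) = -15*z^5 - 27*z^4 + 42*z^3 + 27*z^2 + 3*z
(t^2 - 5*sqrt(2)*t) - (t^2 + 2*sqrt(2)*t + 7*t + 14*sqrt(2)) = -7*sqrt(2)*t - 7*t - 14*sqrt(2)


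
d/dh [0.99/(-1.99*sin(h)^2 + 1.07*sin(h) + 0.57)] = (3.9402*sin(h) - 1.0593)*cos(h)/(-1.99*sin(h)^2 + 1.07*sin(h) + 0.57)^2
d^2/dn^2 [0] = 0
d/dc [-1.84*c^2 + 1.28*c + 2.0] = 1.28 - 3.68*c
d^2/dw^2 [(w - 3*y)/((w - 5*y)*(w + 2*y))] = 2*(-w^3 + 9*w^2*y - 57*w*y^2 + 87*y^3)/(-w^6 + 9*w^5*y + 3*w^4*y^2 - 153*w^3*y^3 - 30*w^2*y^4 + 900*w*y^5 + 1000*y^6)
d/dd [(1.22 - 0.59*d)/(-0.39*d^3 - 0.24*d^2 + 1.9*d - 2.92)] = (-0.4602*d^3 + 1.2858*d^2 + 0.5856*d - 0.5952)/(0.1521*d^6 + 0.1872*d^5 - 1.4244*d^4 + 1.3656*d^3 + 5.0116*d^2 - 11.096*d + 8.5264)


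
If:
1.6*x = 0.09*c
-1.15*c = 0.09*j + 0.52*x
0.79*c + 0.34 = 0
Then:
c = -0.43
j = 5.64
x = -0.02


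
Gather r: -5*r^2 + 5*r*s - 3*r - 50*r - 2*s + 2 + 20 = -5*r^2 + r*(5*s - 53) - 2*s + 22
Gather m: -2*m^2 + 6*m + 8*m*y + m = -2*m^2 + m*(8*y + 7)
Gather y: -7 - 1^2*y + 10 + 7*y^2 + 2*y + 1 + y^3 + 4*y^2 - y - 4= y^3 + 11*y^2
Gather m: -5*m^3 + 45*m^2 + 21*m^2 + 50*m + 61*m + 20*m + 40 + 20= -5*m^3 + 66*m^2 + 131*m + 60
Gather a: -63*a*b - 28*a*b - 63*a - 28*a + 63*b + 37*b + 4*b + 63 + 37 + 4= a*(-91*b - 91) + 104*b + 104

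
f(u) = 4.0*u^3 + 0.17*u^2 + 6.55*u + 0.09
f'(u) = 12.0*u^2 + 0.34*u + 6.55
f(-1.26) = -15.89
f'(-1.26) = 25.17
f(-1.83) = -35.84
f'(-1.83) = 46.11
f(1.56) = 25.91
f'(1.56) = 36.28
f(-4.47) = -383.05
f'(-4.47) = 244.80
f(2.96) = 124.70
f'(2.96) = 112.70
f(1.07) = 12.19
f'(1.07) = 20.65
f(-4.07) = -293.43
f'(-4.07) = 203.94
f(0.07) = 0.55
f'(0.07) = 6.63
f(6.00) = 909.51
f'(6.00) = 440.59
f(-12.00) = -6966.03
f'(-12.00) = 1730.47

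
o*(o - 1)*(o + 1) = o^3 - o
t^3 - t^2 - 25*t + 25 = (t - 5)*(t - 1)*(t + 5)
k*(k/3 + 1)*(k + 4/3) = k^3/3 + 13*k^2/9 + 4*k/3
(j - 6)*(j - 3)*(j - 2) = j^3 - 11*j^2 + 36*j - 36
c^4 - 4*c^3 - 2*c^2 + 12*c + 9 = (c - 3)^2*(c + 1)^2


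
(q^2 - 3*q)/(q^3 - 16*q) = (q - 3)/(q^2 - 16)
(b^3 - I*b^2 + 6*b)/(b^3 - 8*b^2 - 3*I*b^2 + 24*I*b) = (b + 2*I)/(b - 8)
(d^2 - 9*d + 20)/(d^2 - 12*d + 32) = (d - 5)/(d - 8)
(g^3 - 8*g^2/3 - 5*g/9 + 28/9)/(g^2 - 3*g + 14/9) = (3*g^2 - g - 4)/(3*g - 2)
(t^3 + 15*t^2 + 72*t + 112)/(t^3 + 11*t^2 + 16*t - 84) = (t^2 + 8*t + 16)/(t^2 + 4*t - 12)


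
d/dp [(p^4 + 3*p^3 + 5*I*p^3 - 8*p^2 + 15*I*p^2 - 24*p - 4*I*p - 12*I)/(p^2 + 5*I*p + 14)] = (2*p^5 + p^4*(3 + 20*I) + p^3*(6 + 30*I) + p^2*(75 + 174*I) + p*(-224 + 444*I) - 396 - 56*I)/(p^4 + 10*I*p^3 + 3*p^2 + 140*I*p + 196)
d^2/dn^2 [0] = 0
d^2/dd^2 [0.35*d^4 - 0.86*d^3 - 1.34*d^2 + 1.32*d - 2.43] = 4.2*d^2 - 5.16*d - 2.68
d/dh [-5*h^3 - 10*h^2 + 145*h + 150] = -15*h^2 - 20*h + 145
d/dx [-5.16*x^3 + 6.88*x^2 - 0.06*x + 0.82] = -15.48*x^2 + 13.76*x - 0.06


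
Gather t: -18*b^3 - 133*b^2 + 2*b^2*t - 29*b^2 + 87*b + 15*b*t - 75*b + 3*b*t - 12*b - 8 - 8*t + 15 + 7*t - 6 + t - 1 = -18*b^3 - 162*b^2 + t*(2*b^2 + 18*b)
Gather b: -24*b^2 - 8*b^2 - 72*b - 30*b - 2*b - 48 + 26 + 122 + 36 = -32*b^2 - 104*b + 136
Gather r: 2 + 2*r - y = 2*r - y + 2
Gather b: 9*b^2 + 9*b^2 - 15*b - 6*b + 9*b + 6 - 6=18*b^2 - 12*b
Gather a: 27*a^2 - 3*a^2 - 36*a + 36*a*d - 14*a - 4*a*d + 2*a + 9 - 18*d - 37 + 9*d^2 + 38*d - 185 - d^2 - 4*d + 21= 24*a^2 + a*(32*d - 48) + 8*d^2 + 16*d - 192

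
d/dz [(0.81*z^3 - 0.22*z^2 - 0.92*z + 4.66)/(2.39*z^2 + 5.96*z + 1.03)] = (1.9359*z^4 + 9.6552*z^3 + 3.3905*z^2 - 22.728*z - 28.7212)/(5.7121*z^4 + 28.4888*z^3 + 40.445*z^2 + 12.2776*z + 1.0609)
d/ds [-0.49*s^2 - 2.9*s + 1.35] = -0.98*s - 2.9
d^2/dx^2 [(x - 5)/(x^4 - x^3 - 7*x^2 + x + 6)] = 2*((x - 5)*(4*x^3 - 3*x^2 - 14*x + 1)^2 + (-4*x^3 + 3*x^2 + 14*x + (x - 5)*(-6*x^2 + 3*x + 7) - 1)*(x^4 - x^3 - 7*x^2 + x + 6))/(x^4 - x^3 - 7*x^2 + x + 6)^3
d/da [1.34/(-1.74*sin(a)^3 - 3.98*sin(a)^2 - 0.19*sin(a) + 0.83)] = (6.9948*sin(a)^2 + 10.6664*sin(a) + 0.2546)*cos(a)/(1.74*sin(a)^3 + 3.98*sin(a)^2 + 0.19*sin(a) - 0.83)^2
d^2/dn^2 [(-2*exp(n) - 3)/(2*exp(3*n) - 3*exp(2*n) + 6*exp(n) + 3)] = (-32*exp(6*n) - 72*exp(5*n) + 276*exp(4*n) - 60*exp(3*n) + 216*exp(2*n) - 180*exp(n) + 36)*exp(n)/(8*exp(9*n) - 36*exp(8*n) + 126*exp(7*n) - 207*exp(6*n) + 270*exp(5*n) - 27*exp(4*n) - 54*exp(3*n) + 243*exp(2*n) + 162*exp(n) + 27)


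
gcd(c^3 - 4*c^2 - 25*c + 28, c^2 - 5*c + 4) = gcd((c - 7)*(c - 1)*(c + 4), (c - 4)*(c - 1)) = c - 1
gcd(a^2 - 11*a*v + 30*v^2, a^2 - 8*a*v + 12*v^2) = -a + 6*v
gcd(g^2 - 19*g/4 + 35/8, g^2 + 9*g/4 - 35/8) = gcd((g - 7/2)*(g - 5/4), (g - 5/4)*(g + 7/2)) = g - 5/4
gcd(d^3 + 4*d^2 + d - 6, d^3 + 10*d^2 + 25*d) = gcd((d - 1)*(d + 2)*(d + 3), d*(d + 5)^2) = 1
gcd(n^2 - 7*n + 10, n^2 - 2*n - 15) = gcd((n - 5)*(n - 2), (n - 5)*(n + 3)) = n - 5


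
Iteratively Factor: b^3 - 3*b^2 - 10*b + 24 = (b - 2)*(b^2 - b - 12) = (b - 2)*(b + 3)*(b - 4)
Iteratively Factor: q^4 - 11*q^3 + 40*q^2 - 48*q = (q - 4)*(q^3 - 7*q^2 + 12*q) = (q - 4)^2*(q^2 - 3*q) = (q - 4)^2*(q - 3)*(q)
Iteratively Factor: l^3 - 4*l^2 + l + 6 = (l - 2)*(l^2 - 2*l - 3) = (l - 2)*(l + 1)*(l - 3)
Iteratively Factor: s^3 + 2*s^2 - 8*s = (s)*(s^2 + 2*s - 8) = s*(s - 2)*(s + 4)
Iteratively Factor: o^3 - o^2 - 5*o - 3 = (o + 1)*(o^2 - 2*o - 3) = (o + 1)^2*(o - 3)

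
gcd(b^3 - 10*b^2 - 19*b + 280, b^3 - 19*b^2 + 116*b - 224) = b^2 - 15*b + 56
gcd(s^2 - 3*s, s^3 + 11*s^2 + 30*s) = s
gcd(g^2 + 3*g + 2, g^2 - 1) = g + 1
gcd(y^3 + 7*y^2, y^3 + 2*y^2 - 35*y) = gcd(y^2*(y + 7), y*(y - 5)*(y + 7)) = y^2 + 7*y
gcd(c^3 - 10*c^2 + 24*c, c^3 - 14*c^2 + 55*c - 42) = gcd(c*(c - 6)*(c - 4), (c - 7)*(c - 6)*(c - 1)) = c - 6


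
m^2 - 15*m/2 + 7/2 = (m - 7)*(m - 1/2)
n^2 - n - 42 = (n - 7)*(n + 6)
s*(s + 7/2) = s^2 + 7*s/2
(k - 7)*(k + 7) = k^2 - 49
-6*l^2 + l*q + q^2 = (-2*l + q)*(3*l + q)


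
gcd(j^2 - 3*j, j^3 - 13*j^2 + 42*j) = j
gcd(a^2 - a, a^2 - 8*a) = a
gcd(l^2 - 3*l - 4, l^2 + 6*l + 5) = l + 1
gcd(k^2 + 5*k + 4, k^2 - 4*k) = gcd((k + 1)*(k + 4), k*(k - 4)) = 1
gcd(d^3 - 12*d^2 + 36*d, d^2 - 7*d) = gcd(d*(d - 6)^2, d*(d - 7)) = d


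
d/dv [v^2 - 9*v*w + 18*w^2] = 2*v - 9*w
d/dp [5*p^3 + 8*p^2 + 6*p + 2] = 15*p^2 + 16*p + 6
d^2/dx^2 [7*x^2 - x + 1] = 14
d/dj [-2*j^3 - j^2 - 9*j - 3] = -6*j^2 - 2*j - 9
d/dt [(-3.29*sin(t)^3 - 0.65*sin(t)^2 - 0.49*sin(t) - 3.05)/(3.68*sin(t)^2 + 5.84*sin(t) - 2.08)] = (-12.1072*sin(t)^4 - 38.4272*sin(t)^3 + 18.5368*sin(t)^2 + 25.152*sin(t) + 18.8312)*cos(t)/(13.5424*sin(t)^4 + 42.9824*sin(t)^3 + 18.7968*sin(t)^2 - 24.2944*sin(t) + 4.3264)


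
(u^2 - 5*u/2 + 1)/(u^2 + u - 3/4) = 2*(u - 2)/(2*u + 3)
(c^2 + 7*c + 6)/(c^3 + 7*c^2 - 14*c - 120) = (c + 1)/(c^2 + c - 20)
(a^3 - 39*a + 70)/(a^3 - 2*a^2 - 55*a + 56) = (a^2 - 7*a + 10)/(a^2 - 9*a + 8)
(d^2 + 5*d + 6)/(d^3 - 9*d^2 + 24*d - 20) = (d^2 + 5*d + 6)/(d^3 - 9*d^2 + 24*d - 20)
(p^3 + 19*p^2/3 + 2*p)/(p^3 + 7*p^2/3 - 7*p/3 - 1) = p*(p + 6)/(p^2 + 2*p - 3)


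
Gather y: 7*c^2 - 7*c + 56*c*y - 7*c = 7*c^2 + 56*c*y - 14*c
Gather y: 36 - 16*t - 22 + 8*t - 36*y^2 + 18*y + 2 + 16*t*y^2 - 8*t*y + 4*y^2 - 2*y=-8*t + y^2*(16*t - 32) + y*(16 - 8*t) + 16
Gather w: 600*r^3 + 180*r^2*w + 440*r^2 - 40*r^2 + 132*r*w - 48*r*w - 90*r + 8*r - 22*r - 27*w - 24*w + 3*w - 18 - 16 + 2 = 600*r^3 + 400*r^2 - 104*r + w*(180*r^2 + 84*r - 48) - 32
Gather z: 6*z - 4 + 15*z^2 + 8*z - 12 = 15*z^2 + 14*z - 16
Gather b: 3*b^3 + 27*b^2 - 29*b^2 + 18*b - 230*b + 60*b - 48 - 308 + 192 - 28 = 3*b^3 - 2*b^2 - 152*b - 192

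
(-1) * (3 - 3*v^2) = 3*v^2 - 3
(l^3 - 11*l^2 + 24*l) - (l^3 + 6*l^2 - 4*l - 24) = -17*l^2 + 28*l + 24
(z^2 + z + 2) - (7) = z^2 + z - 5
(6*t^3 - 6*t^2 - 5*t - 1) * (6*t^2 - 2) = 36*t^5 - 36*t^4 - 42*t^3 + 6*t^2 + 10*t + 2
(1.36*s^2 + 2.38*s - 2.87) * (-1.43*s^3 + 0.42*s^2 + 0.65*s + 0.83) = -1.9448*s^5 - 2.8322*s^4 + 5.9877*s^3 + 1.4704*s^2 + 0.1099*s - 2.3821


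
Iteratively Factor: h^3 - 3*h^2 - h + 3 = (h - 1)*(h^2 - 2*h - 3) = (h - 3)*(h - 1)*(h + 1)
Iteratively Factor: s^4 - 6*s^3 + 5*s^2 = (s)*(s^3 - 6*s^2 + 5*s) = s*(s - 5)*(s^2 - s) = s*(s - 5)*(s - 1)*(s)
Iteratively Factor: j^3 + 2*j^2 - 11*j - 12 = (j + 1)*(j^2 + j - 12) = (j + 1)*(j + 4)*(j - 3)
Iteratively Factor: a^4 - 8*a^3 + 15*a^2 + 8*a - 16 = (a - 4)*(a^3 - 4*a^2 - a + 4) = (a - 4)*(a + 1)*(a^2 - 5*a + 4) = (a - 4)^2*(a + 1)*(a - 1)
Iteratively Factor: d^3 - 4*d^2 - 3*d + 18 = (d + 2)*(d^2 - 6*d + 9) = (d - 3)*(d + 2)*(d - 3)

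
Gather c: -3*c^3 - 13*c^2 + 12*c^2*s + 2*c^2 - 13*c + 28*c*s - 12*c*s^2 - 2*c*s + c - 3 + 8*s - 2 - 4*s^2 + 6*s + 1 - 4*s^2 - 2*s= -3*c^3 + c^2*(12*s - 11) + c*(-12*s^2 + 26*s - 12) - 8*s^2 + 12*s - 4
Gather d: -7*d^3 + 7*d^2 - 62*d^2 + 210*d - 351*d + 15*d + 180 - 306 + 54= -7*d^3 - 55*d^2 - 126*d - 72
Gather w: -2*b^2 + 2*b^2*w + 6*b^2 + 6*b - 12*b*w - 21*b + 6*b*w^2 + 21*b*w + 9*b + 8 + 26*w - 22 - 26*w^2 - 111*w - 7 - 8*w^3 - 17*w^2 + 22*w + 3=4*b^2 - 6*b - 8*w^3 + w^2*(6*b - 43) + w*(2*b^2 + 9*b - 63) - 18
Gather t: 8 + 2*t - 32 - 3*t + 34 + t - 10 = 0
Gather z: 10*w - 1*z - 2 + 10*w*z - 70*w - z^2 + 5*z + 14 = -60*w - z^2 + z*(10*w + 4) + 12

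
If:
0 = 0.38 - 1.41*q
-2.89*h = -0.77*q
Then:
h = 0.07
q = 0.27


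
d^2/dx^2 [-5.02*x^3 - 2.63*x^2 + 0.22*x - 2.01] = -30.12*x - 5.26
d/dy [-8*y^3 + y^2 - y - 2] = -24*y^2 + 2*y - 1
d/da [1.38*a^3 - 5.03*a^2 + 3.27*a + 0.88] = 4.14*a^2 - 10.06*a + 3.27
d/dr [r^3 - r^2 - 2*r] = 3*r^2 - 2*r - 2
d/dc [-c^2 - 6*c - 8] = -2*c - 6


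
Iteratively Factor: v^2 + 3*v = (v + 3)*(v)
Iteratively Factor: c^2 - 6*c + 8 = (c - 2)*(c - 4)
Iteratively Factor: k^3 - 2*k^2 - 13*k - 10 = (k - 5)*(k^2 + 3*k + 2) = (k - 5)*(k + 1)*(k + 2)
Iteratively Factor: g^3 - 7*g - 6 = (g - 3)*(g^2 + 3*g + 2) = (g - 3)*(g + 1)*(g + 2)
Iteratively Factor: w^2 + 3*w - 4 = (w + 4)*(w - 1)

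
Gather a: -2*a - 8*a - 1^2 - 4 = -10*a - 5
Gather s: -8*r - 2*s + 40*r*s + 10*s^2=-8*r + 10*s^2 + s*(40*r - 2)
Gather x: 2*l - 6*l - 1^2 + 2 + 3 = 4 - 4*l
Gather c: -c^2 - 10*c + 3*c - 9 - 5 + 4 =-c^2 - 7*c - 10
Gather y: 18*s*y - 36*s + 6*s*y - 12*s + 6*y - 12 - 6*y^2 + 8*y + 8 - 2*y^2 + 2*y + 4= -48*s - 8*y^2 + y*(24*s + 16)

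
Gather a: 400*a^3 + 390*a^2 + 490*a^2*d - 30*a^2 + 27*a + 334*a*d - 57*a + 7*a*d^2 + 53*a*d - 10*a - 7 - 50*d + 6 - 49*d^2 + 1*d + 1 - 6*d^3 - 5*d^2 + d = 400*a^3 + a^2*(490*d + 360) + a*(7*d^2 + 387*d - 40) - 6*d^3 - 54*d^2 - 48*d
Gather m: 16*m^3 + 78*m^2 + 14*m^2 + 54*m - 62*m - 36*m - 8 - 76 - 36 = 16*m^3 + 92*m^2 - 44*m - 120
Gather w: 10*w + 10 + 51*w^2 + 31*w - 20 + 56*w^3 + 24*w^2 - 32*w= 56*w^3 + 75*w^2 + 9*w - 10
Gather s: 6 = 6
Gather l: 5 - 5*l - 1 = 4 - 5*l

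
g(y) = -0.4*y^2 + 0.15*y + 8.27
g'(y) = 0.15 - 0.8*y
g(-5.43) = -4.34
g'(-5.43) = 4.49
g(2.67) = 5.82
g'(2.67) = -1.99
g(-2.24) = 5.93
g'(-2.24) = 1.94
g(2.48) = 6.18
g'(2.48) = -1.83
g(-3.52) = 2.79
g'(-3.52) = 2.97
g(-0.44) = 8.13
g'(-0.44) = 0.50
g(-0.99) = 7.73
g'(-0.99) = 0.94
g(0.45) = 8.26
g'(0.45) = -0.21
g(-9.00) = -25.48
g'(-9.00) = 7.35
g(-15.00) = -83.98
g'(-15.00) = 12.15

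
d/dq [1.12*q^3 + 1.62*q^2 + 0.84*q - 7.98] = 3.36*q^2 + 3.24*q + 0.84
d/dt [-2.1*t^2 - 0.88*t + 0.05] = -4.2*t - 0.88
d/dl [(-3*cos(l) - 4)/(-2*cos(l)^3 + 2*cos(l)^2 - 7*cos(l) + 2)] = (12*cos(l)^3 + 18*cos(l)^2 - 16*cos(l) + 34)*sin(l)/(-17*cos(l)/2 + cos(2*l) - cos(3*l)/2 + 3)^2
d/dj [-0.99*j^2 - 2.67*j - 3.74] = -1.98*j - 2.67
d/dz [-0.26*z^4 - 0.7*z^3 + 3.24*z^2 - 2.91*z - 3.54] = -1.04*z^3 - 2.1*z^2 + 6.48*z - 2.91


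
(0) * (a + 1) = 0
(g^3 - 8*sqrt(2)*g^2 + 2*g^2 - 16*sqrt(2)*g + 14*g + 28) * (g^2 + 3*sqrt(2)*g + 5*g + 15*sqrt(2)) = g^5 - 5*sqrt(2)*g^4 + 7*g^4 - 35*sqrt(2)*g^3 - 24*g^3 - 238*g^2 - 8*sqrt(2)*g^2 - 340*g + 294*sqrt(2)*g + 420*sqrt(2)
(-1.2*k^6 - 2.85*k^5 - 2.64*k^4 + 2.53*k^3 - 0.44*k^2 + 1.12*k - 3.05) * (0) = 0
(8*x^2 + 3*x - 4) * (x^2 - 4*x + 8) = 8*x^4 - 29*x^3 + 48*x^2 + 40*x - 32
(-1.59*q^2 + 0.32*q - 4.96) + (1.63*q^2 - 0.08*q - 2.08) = 0.0399999999999998*q^2 + 0.24*q - 7.04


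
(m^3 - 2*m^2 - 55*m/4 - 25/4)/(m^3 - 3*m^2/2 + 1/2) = (2*m^2 - 5*m - 25)/(2*(m^2 - 2*m + 1))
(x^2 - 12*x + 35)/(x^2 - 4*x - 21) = (x - 5)/(x + 3)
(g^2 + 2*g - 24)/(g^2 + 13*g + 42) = (g - 4)/(g + 7)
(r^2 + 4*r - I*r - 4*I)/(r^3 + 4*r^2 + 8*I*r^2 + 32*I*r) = (r - I)/(r*(r + 8*I))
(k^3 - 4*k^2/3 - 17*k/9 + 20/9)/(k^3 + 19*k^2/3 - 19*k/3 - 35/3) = (3*k^2 + k - 4)/(3*(k^2 + 8*k + 7))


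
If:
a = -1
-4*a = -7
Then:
No Solution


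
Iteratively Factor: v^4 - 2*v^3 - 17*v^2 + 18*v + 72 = (v - 3)*(v^3 + v^2 - 14*v - 24) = (v - 3)*(v + 2)*(v^2 - v - 12) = (v - 3)*(v + 2)*(v + 3)*(v - 4)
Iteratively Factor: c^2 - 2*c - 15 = (c + 3)*(c - 5)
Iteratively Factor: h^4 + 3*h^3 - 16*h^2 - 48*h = (h + 4)*(h^3 - h^2 - 12*h) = (h - 4)*(h + 4)*(h^2 + 3*h) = (h - 4)*(h + 3)*(h + 4)*(h)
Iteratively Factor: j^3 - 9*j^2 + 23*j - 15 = (j - 1)*(j^2 - 8*j + 15) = (j - 5)*(j - 1)*(j - 3)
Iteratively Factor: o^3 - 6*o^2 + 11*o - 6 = (o - 3)*(o^2 - 3*o + 2) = (o - 3)*(o - 2)*(o - 1)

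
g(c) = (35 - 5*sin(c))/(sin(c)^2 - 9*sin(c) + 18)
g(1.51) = 3.00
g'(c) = (35 - 5*sin(c))*(-2*sin(c)*cos(c) + 9*cos(c))/(sin(c)^2 - 9*sin(c) + 18)^2 - 5*cos(c)/(sin(c)^2 - 9*sin(c) + 18)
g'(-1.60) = -0.01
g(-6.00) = 2.16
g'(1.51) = 0.10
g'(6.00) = 0.55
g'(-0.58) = 0.41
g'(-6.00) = 0.82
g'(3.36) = -0.59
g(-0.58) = 1.62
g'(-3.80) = -0.88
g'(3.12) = -0.70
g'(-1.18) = 0.15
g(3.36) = 1.80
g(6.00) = 1.77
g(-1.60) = 1.43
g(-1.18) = 1.46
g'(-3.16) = -0.70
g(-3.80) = 2.48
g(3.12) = 1.96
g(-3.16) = 1.96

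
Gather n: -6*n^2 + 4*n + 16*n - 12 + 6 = -6*n^2 + 20*n - 6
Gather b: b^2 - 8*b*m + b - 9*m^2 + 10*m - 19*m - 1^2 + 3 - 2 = b^2 + b*(1 - 8*m) - 9*m^2 - 9*m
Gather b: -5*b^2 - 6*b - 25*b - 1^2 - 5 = -5*b^2 - 31*b - 6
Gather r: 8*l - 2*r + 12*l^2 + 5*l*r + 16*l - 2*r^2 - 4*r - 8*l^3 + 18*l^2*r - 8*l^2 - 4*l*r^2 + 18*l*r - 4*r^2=-8*l^3 + 4*l^2 + 24*l + r^2*(-4*l - 6) + r*(18*l^2 + 23*l - 6)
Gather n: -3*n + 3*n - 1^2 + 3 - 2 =0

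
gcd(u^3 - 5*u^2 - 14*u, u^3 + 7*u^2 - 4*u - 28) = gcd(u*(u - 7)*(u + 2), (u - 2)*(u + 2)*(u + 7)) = u + 2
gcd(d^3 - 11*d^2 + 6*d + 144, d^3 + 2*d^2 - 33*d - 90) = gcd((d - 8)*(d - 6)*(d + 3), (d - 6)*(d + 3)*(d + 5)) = d^2 - 3*d - 18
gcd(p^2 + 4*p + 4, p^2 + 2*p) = p + 2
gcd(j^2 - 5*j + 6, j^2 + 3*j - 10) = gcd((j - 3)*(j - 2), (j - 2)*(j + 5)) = j - 2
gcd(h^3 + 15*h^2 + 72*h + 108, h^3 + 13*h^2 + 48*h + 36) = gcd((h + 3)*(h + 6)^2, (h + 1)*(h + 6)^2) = h^2 + 12*h + 36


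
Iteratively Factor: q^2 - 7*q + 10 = (q - 5)*(q - 2)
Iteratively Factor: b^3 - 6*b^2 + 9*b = (b)*(b^2 - 6*b + 9) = b*(b - 3)*(b - 3)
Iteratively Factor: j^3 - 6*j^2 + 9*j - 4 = (j - 1)*(j^2 - 5*j + 4) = (j - 1)^2*(j - 4)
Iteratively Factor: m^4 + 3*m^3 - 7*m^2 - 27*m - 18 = (m + 1)*(m^3 + 2*m^2 - 9*m - 18) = (m + 1)*(m + 3)*(m^2 - m - 6) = (m - 3)*(m + 1)*(m + 3)*(m + 2)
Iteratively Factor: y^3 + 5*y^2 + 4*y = (y + 1)*(y^2 + 4*y) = y*(y + 1)*(y + 4)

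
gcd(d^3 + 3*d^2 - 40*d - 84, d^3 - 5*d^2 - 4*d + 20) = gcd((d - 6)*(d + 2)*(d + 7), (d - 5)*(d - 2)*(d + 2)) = d + 2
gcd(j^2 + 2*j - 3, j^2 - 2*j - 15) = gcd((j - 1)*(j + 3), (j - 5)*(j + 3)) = j + 3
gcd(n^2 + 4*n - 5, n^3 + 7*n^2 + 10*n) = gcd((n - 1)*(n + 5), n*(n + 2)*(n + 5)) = n + 5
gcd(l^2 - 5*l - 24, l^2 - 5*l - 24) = l^2 - 5*l - 24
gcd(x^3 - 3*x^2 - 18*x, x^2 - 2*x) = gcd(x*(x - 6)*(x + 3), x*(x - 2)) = x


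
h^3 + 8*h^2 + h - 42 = (h - 2)*(h + 3)*(h + 7)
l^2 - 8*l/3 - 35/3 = (l - 5)*(l + 7/3)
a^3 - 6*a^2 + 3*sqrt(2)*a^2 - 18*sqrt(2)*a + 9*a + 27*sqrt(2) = (a - 3)^2*(a + 3*sqrt(2))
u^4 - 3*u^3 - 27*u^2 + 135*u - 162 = (u - 3)^3*(u + 6)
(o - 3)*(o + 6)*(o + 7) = o^3 + 10*o^2 + 3*o - 126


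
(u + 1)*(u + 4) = u^2 + 5*u + 4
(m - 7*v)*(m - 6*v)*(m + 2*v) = m^3 - 11*m^2*v + 16*m*v^2 + 84*v^3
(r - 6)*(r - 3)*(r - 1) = r^3 - 10*r^2 + 27*r - 18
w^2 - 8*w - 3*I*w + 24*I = (w - 8)*(w - 3*I)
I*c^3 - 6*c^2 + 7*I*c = c*(c + 7*I)*(I*c + 1)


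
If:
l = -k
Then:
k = -l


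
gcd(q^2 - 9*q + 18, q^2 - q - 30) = q - 6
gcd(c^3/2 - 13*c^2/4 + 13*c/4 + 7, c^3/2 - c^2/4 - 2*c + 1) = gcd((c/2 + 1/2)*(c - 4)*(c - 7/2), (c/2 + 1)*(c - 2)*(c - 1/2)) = 1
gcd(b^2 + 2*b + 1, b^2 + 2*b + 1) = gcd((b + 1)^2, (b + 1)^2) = b^2 + 2*b + 1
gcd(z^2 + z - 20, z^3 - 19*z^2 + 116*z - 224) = z - 4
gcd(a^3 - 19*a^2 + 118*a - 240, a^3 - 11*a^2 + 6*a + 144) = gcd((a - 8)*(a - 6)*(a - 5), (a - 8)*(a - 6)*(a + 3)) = a^2 - 14*a + 48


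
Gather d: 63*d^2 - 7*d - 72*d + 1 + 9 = 63*d^2 - 79*d + 10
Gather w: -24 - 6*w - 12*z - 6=-6*w - 12*z - 30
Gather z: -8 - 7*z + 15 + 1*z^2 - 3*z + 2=z^2 - 10*z + 9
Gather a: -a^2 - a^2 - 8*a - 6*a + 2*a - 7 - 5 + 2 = -2*a^2 - 12*a - 10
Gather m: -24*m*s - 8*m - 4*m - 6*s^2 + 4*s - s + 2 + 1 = m*(-24*s - 12) - 6*s^2 + 3*s + 3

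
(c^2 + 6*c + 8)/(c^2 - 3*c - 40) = (c^2 + 6*c + 8)/(c^2 - 3*c - 40)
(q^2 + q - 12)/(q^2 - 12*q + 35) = (q^2 + q - 12)/(q^2 - 12*q + 35)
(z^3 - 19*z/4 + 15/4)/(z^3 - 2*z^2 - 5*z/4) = (-4*z^3 + 19*z - 15)/(z*(-4*z^2 + 8*z + 5))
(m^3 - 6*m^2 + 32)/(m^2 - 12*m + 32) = (m^2 - 2*m - 8)/(m - 8)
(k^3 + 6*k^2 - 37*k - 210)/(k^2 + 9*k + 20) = (k^2 + k - 42)/(k + 4)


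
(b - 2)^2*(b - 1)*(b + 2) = b^4 - 3*b^3 - 2*b^2 + 12*b - 8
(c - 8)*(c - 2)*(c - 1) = c^3 - 11*c^2 + 26*c - 16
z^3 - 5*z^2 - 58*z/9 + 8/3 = (z - 6)*(z - 1/3)*(z + 4/3)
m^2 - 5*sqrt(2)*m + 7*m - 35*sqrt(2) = (m + 7)*(m - 5*sqrt(2))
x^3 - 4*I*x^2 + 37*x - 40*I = (x - 8*I)*(x - I)*(x + 5*I)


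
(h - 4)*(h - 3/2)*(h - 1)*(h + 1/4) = h^4 - 25*h^3/4 + 79*h^2/8 - 25*h/8 - 3/2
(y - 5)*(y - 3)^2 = y^3 - 11*y^2 + 39*y - 45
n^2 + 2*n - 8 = (n - 2)*(n + 4)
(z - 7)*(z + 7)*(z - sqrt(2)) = z^3 - sqrt(2)*z^2 - 49*z + 49*sqrt(2)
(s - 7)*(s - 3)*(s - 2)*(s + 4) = s^4 - 8*s^3 - 7*s^2 + 122*s - 168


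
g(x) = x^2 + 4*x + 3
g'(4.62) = 13.24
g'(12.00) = 28.00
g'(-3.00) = -2.00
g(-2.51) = -0.74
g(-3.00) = 0.00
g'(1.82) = 7.64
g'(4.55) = 13.10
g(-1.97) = -1.00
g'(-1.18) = 1.64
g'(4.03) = 12.06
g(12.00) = 195.00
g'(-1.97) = 0.06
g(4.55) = 41.90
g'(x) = 2*x + 4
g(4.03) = 35.36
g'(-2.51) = -1.02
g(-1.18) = -0.33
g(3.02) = 24.20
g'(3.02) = 10.04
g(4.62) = 42.82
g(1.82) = 13.59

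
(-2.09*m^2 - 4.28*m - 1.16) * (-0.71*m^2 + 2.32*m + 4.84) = 1.4839*m^4 - 1.81*m^3 - 19.2216*m^2 - 23.4064*m - 5.6144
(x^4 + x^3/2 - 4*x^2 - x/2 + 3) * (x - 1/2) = x^5 - 17*x^3/4 + 3*x^2/2 + 13*x/4 - 3/2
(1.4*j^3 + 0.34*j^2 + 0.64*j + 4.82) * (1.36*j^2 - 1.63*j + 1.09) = 1.904*j^5 - 1.8196*j^4 + 1.8422*j^3 + 5.8826*j^2 - 7.159*j + 5.2538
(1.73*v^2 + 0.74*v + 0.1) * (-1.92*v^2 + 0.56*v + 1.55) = -3.3216*v^4 - 0.452*v^3 + 2.9039*v^2 + 1.203*v + 0.155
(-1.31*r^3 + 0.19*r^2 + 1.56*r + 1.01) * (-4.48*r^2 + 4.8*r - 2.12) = 5.8688*r^5 - 7.1392*r^4 - 3.2996*r^3 + 2.5604*r^2 + 1.5408*r - 2.1412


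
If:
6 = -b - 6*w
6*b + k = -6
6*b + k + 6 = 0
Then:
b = -6*w - 6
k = 36*w + 30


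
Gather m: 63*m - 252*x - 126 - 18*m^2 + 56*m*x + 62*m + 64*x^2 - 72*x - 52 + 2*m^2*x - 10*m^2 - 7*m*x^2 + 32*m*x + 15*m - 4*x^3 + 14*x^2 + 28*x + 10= m^2*(2*x - 28) + m*(-7*x^2 + 88*x + 140) - 4*x^3 + 78*x^2 - 296*x - 168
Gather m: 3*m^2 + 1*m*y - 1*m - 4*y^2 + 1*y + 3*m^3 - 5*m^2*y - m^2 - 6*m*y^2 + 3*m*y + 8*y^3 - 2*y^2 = 3*m^3 + m^2*(2 - 5*y) + m*(-6*y^2 + 4*y - 1) + 8*y^3 - 6*y^2 + y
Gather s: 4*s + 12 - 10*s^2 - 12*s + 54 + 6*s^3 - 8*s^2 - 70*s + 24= 6*s^3 - 18*s^2 - 78*s + 90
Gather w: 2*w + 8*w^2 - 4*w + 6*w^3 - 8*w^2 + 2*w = 6*w^3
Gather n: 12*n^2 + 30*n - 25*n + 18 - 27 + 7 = 12*n^2 + 5*n - 2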